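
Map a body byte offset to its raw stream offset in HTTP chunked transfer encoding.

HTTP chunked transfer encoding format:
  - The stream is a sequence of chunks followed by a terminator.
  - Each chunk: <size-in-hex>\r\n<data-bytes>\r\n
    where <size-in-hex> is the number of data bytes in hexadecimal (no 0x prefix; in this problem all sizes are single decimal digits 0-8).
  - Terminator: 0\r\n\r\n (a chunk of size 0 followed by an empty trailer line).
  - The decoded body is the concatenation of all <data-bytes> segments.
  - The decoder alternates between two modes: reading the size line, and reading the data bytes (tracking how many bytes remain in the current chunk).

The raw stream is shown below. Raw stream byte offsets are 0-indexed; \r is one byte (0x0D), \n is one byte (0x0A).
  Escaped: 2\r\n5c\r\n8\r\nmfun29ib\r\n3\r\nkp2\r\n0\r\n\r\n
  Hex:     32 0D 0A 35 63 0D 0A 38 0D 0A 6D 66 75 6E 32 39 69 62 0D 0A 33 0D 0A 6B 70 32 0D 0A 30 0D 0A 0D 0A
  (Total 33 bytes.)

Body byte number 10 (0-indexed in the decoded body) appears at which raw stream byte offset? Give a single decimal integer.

Answer: 23

Derivation:
Chunk 1: stream[0..1]='2' size=0x2=2, data at stream[3..5]='5c' -> body[0..2], body so far='5c'
Chunk 2: stream[7..8]='8' size=0x8=8, data at stream[10..18]='mfun29ib' -> body[2..10], body so far='5cmfun29ib'
Chunk 3: stream[20..21]='3' size=0x3=3, data at stream[23..26]='kp2' -> body[10..13], body so far='5cmfun29ibkp2'
Chunk 4: stream[28..29]='0' size=0 (terminator). Final body='5cmfun29ibkp2' (13 bytes)
Body byte 10 at stream offset 23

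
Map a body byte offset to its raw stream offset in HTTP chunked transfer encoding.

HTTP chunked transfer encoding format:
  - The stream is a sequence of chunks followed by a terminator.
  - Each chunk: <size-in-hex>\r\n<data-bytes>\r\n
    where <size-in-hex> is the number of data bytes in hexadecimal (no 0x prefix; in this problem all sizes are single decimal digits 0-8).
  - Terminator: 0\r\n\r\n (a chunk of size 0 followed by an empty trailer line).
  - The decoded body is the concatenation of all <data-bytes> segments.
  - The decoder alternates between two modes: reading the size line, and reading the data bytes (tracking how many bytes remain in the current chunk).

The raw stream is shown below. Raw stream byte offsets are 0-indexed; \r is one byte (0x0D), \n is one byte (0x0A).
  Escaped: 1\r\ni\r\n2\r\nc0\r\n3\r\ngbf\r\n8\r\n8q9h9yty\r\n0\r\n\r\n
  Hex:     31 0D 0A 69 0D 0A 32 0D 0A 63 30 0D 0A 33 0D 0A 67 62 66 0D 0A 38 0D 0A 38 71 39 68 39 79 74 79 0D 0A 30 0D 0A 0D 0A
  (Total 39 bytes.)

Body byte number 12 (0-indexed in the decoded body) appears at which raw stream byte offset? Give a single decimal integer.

Chunk 1: stream[0..1]='1' size=0x1=1, data at stream[3..4]='i' -> body[0..1], body so far='i'
Chunk 2: stream[6..7]='2' size=0x2=2, data at stream[9..11]='c0' -> body[1..3], body so far='ic0'
Chunk 3: stream[13..14]='3' size=0x3=3, data at stream[16..19]='gbf' -> body[3..6], body so far='ic0gbf'
Chunk 4: stream[21..22]='8' size=0x8=8, data at stream[24..32]='8q9h9yty' -> body[6..14], body so far='ic0gbf8q9h9yty'
Chunk 5: stream[34..35]='0' size=0 (terminator). Final body='ic0gbf8q9h9yty' (14 bytes)
Body byte 12 at stream offset 30

Answer: 30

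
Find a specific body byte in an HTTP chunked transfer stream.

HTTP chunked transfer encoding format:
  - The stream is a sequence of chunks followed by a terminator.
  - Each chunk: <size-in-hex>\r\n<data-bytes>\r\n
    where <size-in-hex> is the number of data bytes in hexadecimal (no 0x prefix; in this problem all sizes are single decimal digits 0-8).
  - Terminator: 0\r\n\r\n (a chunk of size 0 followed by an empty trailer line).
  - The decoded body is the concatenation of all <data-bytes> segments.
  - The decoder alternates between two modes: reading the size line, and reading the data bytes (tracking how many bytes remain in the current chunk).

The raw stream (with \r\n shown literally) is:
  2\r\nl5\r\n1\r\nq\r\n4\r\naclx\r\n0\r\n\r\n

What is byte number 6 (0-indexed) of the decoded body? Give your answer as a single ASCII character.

Answer: x

Derivation:
Chunk 1: stream[0..1]='2' size=0x2=2, data at stream[3..5]='l5' -> body[0..2], body so far='l5'
Chunk 2: stream[7..8]='1' size=0x1=1, data at stream[10..11]='q' -> body[2..3], body so far='l5q'
Chunk 3: stream[13..14]='4' size=0x4=4, data at stream[16..20]='aclx' -> body[3..7], body so far='l5qaclx'
Chunk 4: stream[22..23]='0' size=0 (terminator). Final body='l5qaclx' (7 bytes)
Body byte 6 = 'x'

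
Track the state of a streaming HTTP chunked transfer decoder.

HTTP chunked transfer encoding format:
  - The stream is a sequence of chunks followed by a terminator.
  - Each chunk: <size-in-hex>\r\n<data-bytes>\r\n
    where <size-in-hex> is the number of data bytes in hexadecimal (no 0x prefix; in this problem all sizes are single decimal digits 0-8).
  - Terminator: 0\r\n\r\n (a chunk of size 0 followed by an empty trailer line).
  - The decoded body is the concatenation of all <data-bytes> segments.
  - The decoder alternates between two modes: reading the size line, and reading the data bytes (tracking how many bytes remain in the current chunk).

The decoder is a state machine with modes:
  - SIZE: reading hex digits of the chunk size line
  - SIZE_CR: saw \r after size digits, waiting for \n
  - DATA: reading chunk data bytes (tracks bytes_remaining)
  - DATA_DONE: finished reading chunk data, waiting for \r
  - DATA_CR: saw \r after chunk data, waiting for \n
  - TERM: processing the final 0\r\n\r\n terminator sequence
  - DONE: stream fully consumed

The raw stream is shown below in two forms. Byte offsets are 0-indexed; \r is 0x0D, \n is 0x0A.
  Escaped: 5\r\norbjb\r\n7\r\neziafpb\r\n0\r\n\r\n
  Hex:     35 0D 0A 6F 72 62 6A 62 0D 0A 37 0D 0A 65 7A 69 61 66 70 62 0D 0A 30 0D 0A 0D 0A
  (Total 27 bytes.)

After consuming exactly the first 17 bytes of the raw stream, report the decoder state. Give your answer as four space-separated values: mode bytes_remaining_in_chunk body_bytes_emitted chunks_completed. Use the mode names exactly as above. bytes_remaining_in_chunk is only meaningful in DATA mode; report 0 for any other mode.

Answer: DATA 3 9 1

Derivation:
Byte 0 = '5': mode=SIZE remaining=0 emitted=0 chunks_done=0
Byte 1 = 0x0D: mode=SIZE_CR remaining=0 emitted=0 chunks_done=0
Byte 2 = 0x0A: mode=DATA remaining=5 emitted=0 chunks_done=0
Byte 3 = 'o': mode=DATA remaining=4 emitted=1 chunks_done=0
Byte 4 = 'r': mode=DATA remaining=3 emitted=2 chunks_done=0
Byte 5 = 'b': mode=DATA remaining=2 emitted=3 chunks_done=0
Byte 6 = 'j': mode=DATA remaining=1 emitted=4 chunks_done=0
Byte 7 = 'b': mode=DATA_DONE remaining=0 emitted=5 chunks_done=0
Byte 8 = 0x0D: mode=DATA_CR remaining=0 emitted=5 chunks_done=0
Byte 9 = 0x0A: mode=SIZE remaining=0 emitted=5 chunks_done=1
Byte 10 = '7': mode=SIZE remaining=0 emitted=5 chunks_done=1
Byte 11 = 0x0D: mode=SIZE_CR remaining=0 emitted=5 chunks_done=1
Byte 12 = 0x0A: mode=DATA remaining=7 emitted=5 chunks_done=1
Byte 13 = 'e': mode=DATA remaining=6 emitted=6 chunks_done=1
Byte 14 = 'z': mode=DATA remaining=5 emitted=7 chunks_done=1
Byte 15 = 'i': mode=DATA remaining=4 emitted=8 chunks_done=1
Byte 16 = 'a': mode=DATA remaining=3 emitted=9 chunks_done=1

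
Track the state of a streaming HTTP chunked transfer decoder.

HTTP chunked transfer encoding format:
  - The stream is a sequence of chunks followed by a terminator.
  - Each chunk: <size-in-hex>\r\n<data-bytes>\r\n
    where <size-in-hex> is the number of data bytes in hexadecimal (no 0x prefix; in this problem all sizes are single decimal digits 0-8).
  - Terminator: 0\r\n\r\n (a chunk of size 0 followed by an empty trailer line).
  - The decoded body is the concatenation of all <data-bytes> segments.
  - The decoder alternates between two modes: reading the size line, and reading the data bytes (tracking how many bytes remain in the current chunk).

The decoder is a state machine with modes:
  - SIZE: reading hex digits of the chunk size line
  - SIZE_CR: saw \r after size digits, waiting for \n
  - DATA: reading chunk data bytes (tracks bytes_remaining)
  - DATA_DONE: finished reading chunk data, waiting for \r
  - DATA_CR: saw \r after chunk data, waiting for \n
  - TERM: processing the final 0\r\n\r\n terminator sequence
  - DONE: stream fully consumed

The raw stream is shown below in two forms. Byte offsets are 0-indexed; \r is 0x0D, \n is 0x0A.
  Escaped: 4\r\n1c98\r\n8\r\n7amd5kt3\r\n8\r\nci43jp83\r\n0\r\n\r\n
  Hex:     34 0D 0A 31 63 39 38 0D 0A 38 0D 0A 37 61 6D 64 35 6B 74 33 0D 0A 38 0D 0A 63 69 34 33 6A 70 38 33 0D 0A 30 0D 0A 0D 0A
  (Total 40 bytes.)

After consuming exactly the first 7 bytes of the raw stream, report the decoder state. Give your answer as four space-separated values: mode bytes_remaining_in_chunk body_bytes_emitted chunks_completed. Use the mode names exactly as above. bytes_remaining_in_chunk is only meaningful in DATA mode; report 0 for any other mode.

Answer: DATA_DONE 0 4 0

Derivation:
Byte 0 = '4': mode=SIZE remaining=0 emitted=0 chunks_done=0
Byte 1 = 0x0D: mode=SIZE_CR remaining=0 emitted=0 chunks_done=0
Byte 2 = 0x0A: mode=DATA remaining=4 emitted=0 chunks_done=0
Byte 3 = '1': mode=DATA remaining=3 emitted=1 chunks_done=0
Byte 4 = 'c': mode=DATA remaining=2 emitted=2 chunks_done=0
Byte 5 = '9': mode=DATA remaining=1 emitted=3 chunks_done=0
Byte 6 = '8': mode=DATA_DONE remaining=0 emitted=4 chunks_done=0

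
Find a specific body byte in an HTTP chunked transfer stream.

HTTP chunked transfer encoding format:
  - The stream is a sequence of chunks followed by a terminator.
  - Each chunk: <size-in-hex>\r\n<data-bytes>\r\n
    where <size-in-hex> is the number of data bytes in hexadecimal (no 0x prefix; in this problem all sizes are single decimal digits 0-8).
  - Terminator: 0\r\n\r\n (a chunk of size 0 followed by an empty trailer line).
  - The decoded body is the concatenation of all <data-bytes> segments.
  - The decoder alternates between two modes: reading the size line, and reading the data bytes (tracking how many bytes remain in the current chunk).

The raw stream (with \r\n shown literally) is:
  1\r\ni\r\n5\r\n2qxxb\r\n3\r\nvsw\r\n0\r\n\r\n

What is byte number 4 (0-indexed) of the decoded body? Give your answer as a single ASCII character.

Answer: x

Derivation:
Chunk 1: stream[0..1]='1' size=0x1=1, data at stream[3..4]='i' -> body[0..1], body so far='i'
Chunk 2: stream[6..7]='5' size=0x5=5, data at stream[9..14]='2qxxb' -> body[1..6], body so far='i2qxxb'
Chunk 3: stream[16..17]='3' size=0x3=3, data at stream[19..22]='vsw' -> body[6..9], body so far='i2qxxbvsw'
Chunk 4: stream[24..25]='0' size=0 (terminator). Final body='i2qxxbvsw' (9 bytes)
Body byte 4 = 'x'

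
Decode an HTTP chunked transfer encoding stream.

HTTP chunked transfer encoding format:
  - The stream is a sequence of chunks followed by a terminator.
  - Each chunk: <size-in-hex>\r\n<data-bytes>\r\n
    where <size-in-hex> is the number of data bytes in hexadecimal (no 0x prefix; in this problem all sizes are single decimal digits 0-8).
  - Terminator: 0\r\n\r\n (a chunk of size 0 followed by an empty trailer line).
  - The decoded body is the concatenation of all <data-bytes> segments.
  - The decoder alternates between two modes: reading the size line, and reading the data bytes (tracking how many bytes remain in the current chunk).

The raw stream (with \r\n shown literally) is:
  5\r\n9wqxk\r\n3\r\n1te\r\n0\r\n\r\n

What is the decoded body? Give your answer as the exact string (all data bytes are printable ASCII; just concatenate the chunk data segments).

Answer: 9wqxk1te

Derivation:
Chunk 1: stream[0..1]='5' size=0x5=5, data at stream[3..8]='9wqxk' -> body[0..5], body so far='9wqxk'
Chunk 2: stream[10..11]='3' size=0x3=3, data at stream[13..16]='1te' -> body[5..8], body so far='9wqxk1te'
Chunk 3: stream[18..19]='0' size=0 (terminator). Final body='9wqxk1te' (8 bytes)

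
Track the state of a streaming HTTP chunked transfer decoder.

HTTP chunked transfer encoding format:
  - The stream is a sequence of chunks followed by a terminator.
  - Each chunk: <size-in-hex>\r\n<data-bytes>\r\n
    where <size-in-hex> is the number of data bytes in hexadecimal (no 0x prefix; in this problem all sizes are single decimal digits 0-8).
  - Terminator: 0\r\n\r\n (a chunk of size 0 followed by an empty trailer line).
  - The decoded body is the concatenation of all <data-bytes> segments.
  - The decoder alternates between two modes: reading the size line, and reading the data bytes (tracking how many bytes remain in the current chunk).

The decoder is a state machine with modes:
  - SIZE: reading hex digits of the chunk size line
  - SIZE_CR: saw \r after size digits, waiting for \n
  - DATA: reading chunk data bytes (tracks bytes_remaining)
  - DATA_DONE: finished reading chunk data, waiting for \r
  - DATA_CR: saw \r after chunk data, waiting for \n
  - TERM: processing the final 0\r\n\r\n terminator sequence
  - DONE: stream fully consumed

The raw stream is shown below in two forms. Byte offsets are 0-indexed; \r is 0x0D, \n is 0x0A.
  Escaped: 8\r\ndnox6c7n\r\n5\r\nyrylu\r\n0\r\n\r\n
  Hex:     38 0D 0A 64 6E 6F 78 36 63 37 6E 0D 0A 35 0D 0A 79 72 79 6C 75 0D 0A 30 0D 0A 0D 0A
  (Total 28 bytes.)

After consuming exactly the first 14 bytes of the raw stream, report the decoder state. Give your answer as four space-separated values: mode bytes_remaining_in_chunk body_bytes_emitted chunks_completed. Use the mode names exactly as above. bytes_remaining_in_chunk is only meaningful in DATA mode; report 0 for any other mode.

Byte 0 = '8': mode=SIZE remaining=0 emitted=0 chunks_done=0
Byte 1 = 0x0D: mode=SIZE_CR remaining=0 emitted=0 chunks_done=0
Byte 2 = 0x0A: mode=DATA remaining=8 emitted=0 chunks_done=0
Byte 3 = 'd': mode=DATA remaining=7 emitted=1 chunks_done=0
Byte 4 = 'n': mode=DATA remaining=6 emitted=2 chunks_done=0
Byte 5 = 'o': mode=DATA remaining=5 emitted=3 chunks_done=0
Byte 6 = 'x': mode=DATA remaining=4 emitted=4 chunks_done=0
Byte 7 = '6': mode=DATA remaining=3 emitted=5 chunks_done=0
Byte 8 = 'c': mode=DATA remaining=2 emitted=6 chunks_done=0
Byte 9 = '7': mode=DATA remaining=1 emitted=7 chunks_done=0
Byte 10 = 'n': mode=DATA_DONE remaining=0 emitted=8 chunks_done=0
Byte 11 = 0x0D: mode=DATA_CR remaining=0 emitted=8 chunks_done=0
Byte 12 = 0x0A: mode=SIZE remaining=0 emitted=8 chunks_done=1
Byte 13 = '5': mode=SIZE remaining=0 emitted=8 chunks_done=1

Answer: SIZE 0 8 1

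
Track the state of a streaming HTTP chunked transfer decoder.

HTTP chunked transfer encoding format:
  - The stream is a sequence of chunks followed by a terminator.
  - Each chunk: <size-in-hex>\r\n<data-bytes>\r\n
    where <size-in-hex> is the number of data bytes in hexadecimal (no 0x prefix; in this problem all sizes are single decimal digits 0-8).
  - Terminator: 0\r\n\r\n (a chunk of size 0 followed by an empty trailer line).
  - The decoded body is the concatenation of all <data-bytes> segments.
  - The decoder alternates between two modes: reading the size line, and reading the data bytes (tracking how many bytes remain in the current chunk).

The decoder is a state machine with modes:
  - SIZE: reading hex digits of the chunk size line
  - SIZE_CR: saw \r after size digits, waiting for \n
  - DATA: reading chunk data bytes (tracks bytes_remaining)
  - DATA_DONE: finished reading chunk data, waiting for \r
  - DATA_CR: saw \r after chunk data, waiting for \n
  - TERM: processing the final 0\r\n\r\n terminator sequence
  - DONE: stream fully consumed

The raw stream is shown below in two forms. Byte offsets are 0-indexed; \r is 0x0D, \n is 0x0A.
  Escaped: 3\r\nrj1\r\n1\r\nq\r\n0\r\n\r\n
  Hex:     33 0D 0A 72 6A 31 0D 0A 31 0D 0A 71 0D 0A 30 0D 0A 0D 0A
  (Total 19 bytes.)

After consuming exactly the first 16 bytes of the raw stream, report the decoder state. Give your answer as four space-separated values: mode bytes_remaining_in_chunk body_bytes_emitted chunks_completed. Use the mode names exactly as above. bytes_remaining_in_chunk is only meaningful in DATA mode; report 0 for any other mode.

Byte 0 = '3': mode=SIZE remaining=0 emitted=0 chunks_done=0
Byte 1 = 0x0D: mode=SIZE_CR remaining=0 emitted=0 chunks_done=0
Byte 2 = 0x0A: mode=DATA remaining=3 emitted=0 chunks_done=0
Byte 3 = 'r': mode=DATA remaining=2 emitted=1 chunks_done=0
Byte 4 = 'j': mode=DATA remaining=1 emitted=2 chunks_done=0
Byte 5 = '1': mode=DATA_DONE remaining=0 emitted=3 chunks_done=0
Byte 6 = 0x0D: mode=DATA_CR remaining=0 emitted=3 chunks_done=0
Byte 7 = 0x0A: mode=SIZE remaining=0 emitted=3 chunks_done=1
Byte 8 = '1': mode=SIZE remaining=0 emitted=3 chunks_done=1
Byte 9 = 0x0D: mode=SIZE_CR remaining=0 emitted=3 chunks_done=1
Byte 10 = 0x0A: mode=DATA remaining=1 emitted=3 chunks_done=1
Byte 11 = 'q': mode=DATA_DONE remaining=0 emitted=4 chunks_done=1
Byte 12 = 0x0D: mode=DATA_CR remaining=0 emitted=4 chunks_done=1
Byte 13 = 0x0A: mode=SIZE remaining=0 emitted=4 chunks_done=2
Byte 14 = '0': mode=SIZE remaining=0 emitted=4 chunks_done=2
Byte 15 = 0x0D: mode=SIZE_CR remaining=0 emitted=4 chunks_done=2

Answer: SIZE_CR 0 4 2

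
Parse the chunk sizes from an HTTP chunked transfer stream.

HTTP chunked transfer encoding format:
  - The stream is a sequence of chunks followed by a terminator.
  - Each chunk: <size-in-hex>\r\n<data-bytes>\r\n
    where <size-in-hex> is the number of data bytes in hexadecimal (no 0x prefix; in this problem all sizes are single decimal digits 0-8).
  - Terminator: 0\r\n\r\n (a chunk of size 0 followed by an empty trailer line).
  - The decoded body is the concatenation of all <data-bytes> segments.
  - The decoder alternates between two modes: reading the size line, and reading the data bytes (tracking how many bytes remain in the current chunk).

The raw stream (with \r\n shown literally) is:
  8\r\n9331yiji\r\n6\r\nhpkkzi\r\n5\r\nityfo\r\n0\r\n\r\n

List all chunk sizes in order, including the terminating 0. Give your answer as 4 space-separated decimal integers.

Chunk 1: stream[0..1]='8' size=0x8=8, data at stream[3..11]='9331yiji' -> body[0..8], body so far='9331yiji'
Chunk 2: stream[13..14]='6' size=0x6=6, data at stream[16..22]='hpkkzi' -> body[8..14], body so far='9331yijihpkkzi'
Chunk 3: stream[24..25]='5' size=0x5=5, data at stream[27..32]='ityfo' -> body[14..19], body so far='9331yijihpkkziityfo'
Chunk 4: stream[34..35]='0' size=0 (terminator). Final body='9331yijihpkkziityfo' (19 bytes)

Answer: 8 6 5 0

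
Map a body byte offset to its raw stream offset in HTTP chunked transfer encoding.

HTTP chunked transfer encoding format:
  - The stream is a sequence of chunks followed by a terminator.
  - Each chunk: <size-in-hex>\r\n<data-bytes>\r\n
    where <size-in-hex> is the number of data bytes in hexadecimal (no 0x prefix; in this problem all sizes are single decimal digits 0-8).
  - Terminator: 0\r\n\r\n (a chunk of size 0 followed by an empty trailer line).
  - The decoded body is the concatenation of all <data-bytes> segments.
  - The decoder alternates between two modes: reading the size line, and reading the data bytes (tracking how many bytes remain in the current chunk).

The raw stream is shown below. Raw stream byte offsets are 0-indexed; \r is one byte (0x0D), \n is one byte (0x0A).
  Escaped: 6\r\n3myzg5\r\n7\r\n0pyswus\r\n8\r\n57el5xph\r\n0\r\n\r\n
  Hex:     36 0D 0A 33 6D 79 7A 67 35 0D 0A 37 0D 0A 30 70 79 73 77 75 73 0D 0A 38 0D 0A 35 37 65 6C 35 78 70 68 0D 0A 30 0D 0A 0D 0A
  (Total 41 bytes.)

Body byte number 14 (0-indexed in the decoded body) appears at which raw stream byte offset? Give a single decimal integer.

Chunk 1: stream[0..1]='6' size=0x6=6, data at stream[3..9]='3myzg5' -> body[0..6], body so far='3myzg5'
Chunk 2: stream[11..12]='7' size=0x7=7, data at stream[14..21]='0pyswus' -> body[6..13], body so far='3myzg50pyswus'
Chunk 3: stream[23..24]='8' size=0x8=8, data at stream[26..34]='57el5xph' -> body[13..21], body so far='3myzg50pyswus57el5xph'
Chunk 4: stream[36..37]='0' size=0 (terminator). Final body='3myzg50pyswus57el5xph' (21 bytes)
Body byte 14 at stream offset 27

Answer: 27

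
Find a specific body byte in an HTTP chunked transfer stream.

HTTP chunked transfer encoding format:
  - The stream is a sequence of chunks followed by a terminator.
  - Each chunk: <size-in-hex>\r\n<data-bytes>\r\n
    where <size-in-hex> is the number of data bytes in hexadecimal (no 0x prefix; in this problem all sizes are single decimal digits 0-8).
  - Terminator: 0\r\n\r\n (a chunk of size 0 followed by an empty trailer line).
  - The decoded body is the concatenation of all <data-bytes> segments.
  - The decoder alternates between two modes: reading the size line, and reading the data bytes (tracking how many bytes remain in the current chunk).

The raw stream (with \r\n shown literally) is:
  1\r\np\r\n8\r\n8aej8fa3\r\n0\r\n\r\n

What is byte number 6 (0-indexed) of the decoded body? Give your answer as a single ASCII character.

Chunk 1: stream[0..1]='1' size=0x1=1, data at stream[3..4]='p' -> body[0..1], body so far='p'
Chunk 2: stream[6..7]='8' size=0x8=8, data at stream[9..17]='8aej8fa3' -> body[1..9], body so far='p8aej8fa3'
Chunk 3: stream[19..20]='0' size=0 (terminator). Final body='p8aej8fa3' (9 bytes)
Body byte 6 = 'f'

Answer: f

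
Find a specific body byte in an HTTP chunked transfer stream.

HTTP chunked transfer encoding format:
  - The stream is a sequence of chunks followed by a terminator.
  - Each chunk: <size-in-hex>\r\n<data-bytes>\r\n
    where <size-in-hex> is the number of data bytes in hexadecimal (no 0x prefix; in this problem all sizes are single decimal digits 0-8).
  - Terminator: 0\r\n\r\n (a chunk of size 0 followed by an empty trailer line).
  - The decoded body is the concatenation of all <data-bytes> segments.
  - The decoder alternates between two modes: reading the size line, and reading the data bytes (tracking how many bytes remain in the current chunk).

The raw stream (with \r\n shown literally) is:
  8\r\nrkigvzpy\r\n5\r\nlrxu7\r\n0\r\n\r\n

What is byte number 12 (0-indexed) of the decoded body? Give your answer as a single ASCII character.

Answer: 7

Derivation:
Chunk 1: stream[0..1]='8' size=0x8=8, data at stream[3..11]='rkigvzpy' -> body[0..8], body so far='rkigvzpy'
Chunk 2: stream[13..14]='5' size=0x5=5, data at stream[16..21]='lrxu7' -> body[8..13], body so far='rkigvzpylrxu7'
Chunk 3: stream[23..24]='0' size=0 (terminator). Final body='rkigvzpylrxu7' (13 bytes)
Body byte 12 = '7'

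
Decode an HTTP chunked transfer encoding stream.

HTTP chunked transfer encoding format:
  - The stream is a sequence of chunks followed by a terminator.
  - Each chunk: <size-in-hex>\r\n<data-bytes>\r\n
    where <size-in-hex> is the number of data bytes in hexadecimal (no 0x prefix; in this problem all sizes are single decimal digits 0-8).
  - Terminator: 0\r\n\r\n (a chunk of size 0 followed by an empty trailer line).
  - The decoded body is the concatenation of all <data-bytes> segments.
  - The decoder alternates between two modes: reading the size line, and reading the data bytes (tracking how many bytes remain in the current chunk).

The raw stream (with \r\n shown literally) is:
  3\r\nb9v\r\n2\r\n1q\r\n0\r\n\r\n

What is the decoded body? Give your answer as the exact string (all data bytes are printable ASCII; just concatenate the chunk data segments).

Answer: b9v1q

Derivation:
Chunk 1: stream[0..1]='3' size=0x3=3, data at stream[3..6]='b9v' -> body[0..3], body so far='b9v'
Chunk 2: stream[8..9]='2' size=0x2=2, data at stream[11..13]='1q' -> body[3..5], body so far='b9v1q'
Chunk 3: stream[15..16]='0' size=0 (terminator). Final body='b9v1q' (5 bytes)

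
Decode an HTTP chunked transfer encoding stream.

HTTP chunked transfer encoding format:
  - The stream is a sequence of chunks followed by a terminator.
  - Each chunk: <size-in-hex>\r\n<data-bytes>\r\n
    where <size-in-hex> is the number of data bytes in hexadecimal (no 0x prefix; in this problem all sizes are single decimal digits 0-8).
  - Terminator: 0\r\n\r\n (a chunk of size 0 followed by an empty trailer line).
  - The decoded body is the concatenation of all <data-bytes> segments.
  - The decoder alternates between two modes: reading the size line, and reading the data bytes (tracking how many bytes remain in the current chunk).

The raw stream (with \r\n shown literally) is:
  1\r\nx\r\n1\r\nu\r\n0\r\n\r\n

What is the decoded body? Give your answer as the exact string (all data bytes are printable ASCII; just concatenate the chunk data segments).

Answer: xu

Derivation:
Chunk 1: stream[0..1]='1' size=0x1=1, data at stream[3..4]='x' -> body[0..1], body so far='x'
Chunk 2: stream[6..7]='1' size=0x1=1, data at stream[9..10]='u' -> body[1..2], body so far='xu'
Chunk 3: stream[12..13]='0' size=0 (terminator). Final body='xu' (2 bytes)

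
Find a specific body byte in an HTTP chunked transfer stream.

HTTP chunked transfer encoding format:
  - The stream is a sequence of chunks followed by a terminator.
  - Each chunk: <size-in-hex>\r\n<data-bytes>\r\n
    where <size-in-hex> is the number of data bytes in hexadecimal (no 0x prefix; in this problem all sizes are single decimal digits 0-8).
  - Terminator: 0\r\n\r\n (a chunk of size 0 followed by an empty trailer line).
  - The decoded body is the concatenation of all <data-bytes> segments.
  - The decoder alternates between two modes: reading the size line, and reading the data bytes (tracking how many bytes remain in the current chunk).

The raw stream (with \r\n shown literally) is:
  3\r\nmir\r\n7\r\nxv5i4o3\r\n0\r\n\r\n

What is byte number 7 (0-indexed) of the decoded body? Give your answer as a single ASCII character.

Chunk 1: stream[0..1]='3' size=0x3=3, data at stream[3..6]='mir' -> body[0..3], body so far='mir'
Chunk 2: stream[8..9]='7' size=0x7=7, data at stream[11..18]='xv5i4o3' -> body[3..10], body so far='mirxv5i4o3'
Chunk 3: stream[20..21]='0' size=0 (terminator). Final body='mirxv5i4o3' (10 bytes)
Body byte 7 = '4'

Answer: 4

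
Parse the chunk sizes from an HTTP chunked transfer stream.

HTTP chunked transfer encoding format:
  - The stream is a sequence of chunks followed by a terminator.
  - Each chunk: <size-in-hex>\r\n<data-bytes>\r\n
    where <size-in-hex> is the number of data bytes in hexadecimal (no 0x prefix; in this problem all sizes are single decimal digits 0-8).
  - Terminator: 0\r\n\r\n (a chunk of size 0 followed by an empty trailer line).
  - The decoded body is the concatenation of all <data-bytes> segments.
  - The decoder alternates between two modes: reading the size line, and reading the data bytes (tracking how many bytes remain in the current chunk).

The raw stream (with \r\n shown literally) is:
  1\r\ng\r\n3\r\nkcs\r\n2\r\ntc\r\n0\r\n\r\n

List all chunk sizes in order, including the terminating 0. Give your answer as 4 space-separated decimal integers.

Chunk 1: stream[0..1]='1' size=0x1=1, data at stream[3..4]='g' -> body[0..1], body so far='g'
Chunk 2: stream[6..7]='3' size=0x3=3, data at stream[9..12]='kcs' -> body[1..4], body so far='gkcs'
Chunk 3: stream[14..15]='2' size=0x2=2, data at stream[17..19]='tc' -> body[4..6], body so far='gkcstc'
Chunk 4: stream[21..22]='0' size=0 (terminator). Final body='gkcstc' (6 bytes)

Answer: 1 3 2 0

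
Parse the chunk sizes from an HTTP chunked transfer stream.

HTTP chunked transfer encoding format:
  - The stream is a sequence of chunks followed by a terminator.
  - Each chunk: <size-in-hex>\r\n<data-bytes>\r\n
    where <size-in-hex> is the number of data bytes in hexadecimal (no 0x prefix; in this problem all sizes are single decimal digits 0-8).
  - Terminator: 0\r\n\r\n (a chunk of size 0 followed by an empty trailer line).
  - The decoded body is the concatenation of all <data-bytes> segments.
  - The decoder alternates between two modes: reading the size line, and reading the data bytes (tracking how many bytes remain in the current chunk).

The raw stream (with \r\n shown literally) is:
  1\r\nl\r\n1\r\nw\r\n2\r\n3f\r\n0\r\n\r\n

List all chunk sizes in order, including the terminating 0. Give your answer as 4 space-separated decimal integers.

Chunk 1: stream[0..1]='1' size=0x1=1, data at stream[3..4]='l' -> body[0..1], body so far='l'
Chunk 2: stream[6..7]='1' size=0x1=1, data at stream[9..10]='w' -> body[1..2], body so far='lw'
Chunk 3: stream[12..13]='2' size=0x2=2, data at stream[15..17]='3f' -> body[2..4], body so far='lw3f'
Chunk 4: stream[19..20]='0' size=0 (terminator). Final body='lw3f' (4 bytes)

Answer: 1 1 2 0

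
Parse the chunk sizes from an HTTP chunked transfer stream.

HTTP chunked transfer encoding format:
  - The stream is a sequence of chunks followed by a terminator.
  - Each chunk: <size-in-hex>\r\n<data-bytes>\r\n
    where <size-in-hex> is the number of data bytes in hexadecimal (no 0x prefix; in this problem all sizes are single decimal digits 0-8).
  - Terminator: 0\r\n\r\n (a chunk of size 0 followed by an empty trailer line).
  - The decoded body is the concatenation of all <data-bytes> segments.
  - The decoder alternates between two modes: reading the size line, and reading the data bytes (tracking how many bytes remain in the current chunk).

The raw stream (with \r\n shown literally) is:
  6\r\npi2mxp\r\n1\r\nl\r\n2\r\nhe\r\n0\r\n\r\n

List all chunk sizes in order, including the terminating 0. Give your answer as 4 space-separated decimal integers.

Answer: 6 1 2 0

Derivation:
Chunk 1: stream[0..1]='6' size=0x6=6, data at stream[3..9]='pi2mxp' -> body[0..6], body so far='pi2mxp'
Chunk 2: stream[11..12]='1' size=0x1=1, data at stream[14..15]='l' -> body[6..7], body so far='pi2mxpl'
Chunk 3: stream[17..18]='2' size=0x2=2, data at stream[20..22]='he' -> body[7..9], body so far='pi2mxplhe'
Chunk 4: stream[24..25]='0' size=0 (terminator). Final body='pi2mxplhe' (9 bytes)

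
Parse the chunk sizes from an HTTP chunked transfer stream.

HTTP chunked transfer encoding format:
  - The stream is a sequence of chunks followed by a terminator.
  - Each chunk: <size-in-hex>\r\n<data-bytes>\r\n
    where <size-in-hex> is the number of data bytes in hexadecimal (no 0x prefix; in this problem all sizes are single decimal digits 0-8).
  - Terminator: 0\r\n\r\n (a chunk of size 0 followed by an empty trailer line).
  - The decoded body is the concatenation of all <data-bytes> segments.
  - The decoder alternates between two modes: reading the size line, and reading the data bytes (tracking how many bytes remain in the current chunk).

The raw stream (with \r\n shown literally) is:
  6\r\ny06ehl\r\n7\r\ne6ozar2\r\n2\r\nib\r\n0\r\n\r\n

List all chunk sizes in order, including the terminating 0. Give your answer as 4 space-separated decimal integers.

Chunk 1: stream[0..1]='6' size=0x6=6, data at stream[3..9]='y06ehl' -> body[0..6], body so far='y06ehl'
Chunk 2: stream[11..12]='7' size=0x7=7, data at stream[14..21]='e6ozar2' -> body[6..13], body so far='y06ehle6ozar2'
Chunk 3: stream[23..24]='2' size=0x2=2, data at stream[26..28]='ib' -> body[13..15], body so far='y06ehle6ozar2ib'
Chunk 4: stream[30..31]='0' size=0 (terminator). Final body='y06ehle6ozar2ib' (15 bytes)

Answer: 6 7 2 0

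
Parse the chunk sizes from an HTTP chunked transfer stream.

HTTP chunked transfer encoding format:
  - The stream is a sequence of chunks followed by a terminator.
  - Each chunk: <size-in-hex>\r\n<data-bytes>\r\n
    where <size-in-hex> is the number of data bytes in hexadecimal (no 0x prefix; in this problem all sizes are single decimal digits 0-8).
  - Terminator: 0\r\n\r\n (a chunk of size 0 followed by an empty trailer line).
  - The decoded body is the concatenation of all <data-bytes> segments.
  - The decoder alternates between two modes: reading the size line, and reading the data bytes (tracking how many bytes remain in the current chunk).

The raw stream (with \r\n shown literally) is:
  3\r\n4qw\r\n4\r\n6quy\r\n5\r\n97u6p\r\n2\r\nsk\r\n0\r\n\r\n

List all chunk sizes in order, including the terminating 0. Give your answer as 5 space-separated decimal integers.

Answer: 3 4 5 2 0

Derivation:
Chunk 1: stream[0..1]='3' size=0x3=3, data at stream[3..6]='4qw' -> body[0..3], body so far='4qw'
Chunk 2: stream[8..9]='4' size=0x4=4, data at stream[11..15]='6quy' -> body[3..7], body so far='4qw6quy'
Chunk 3: stream[17..18]='5' size=0x5=5, data at stream[20..25]='97u6p' -> body[7..12], body so far='4qw6quy97u6p'
Chunk 4: stream[27..28]='2' size=0x2=2, data at stream[30..32]='sk' -> body[12..14], body so far='4qw6quy97u6psk'
Chunk 5: stream[34..35]='0' size=0 (terminator). Final body='4qw6quy97u6psk' (14 bytes)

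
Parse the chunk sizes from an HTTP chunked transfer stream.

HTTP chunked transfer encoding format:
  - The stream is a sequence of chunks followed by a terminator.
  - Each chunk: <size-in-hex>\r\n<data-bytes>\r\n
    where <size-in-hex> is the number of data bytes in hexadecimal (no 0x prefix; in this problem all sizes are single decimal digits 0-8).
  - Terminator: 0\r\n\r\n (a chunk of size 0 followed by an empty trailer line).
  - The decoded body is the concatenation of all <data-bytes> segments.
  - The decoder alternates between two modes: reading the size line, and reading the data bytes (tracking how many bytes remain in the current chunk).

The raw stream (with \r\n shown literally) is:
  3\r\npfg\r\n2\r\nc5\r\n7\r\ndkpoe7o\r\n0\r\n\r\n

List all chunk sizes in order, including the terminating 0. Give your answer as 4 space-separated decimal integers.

Answer: 3 2 7 0

Derivation:
Chunk 1: stream[0..1]='3' size=0x3=3, data at stream[3..6]='pfg' -> body[0..3], body so far='pfg'
Chunk 2: stream[8..9]='2' size=0x2=2, data at stream[11..13]='c5' -> body[3..5], body so far='pfgc5'
Chunk 3: stream[15..16]='7' size=0x7=7, data at stream[18..25]='dkpoe7o' -> body[5..12], body so far='pfgc5dkpoe7o'
Chunk 4: stream[27..28]='0' size=0 (terminator). Final body='pfgc5dkpoe7o' (12 bytes)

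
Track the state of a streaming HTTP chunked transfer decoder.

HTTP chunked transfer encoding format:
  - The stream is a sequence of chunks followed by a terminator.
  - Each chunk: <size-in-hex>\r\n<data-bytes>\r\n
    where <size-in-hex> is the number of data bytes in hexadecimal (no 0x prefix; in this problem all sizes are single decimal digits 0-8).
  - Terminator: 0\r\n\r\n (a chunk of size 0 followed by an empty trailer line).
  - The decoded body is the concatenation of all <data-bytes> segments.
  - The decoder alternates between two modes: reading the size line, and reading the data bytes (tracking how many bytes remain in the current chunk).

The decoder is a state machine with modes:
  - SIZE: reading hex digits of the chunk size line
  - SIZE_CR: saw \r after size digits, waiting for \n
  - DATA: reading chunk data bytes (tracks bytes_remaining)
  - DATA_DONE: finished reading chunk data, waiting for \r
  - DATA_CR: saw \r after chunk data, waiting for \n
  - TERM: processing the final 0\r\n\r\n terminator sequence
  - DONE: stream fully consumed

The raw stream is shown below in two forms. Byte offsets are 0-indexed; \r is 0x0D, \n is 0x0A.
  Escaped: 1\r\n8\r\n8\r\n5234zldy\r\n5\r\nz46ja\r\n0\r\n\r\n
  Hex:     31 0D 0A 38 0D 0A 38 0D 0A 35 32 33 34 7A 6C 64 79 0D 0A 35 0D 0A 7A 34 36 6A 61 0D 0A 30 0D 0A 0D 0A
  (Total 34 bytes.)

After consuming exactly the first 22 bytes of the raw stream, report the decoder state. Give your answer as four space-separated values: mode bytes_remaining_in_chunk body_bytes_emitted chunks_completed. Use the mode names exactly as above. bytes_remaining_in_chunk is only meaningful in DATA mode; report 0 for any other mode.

Answer: DATA 5 9 2

Derivation:
Byte 0 = '1': mode=SIZE remaining=0 emitted=0 chunks_done=0
Byte 1 = 0x0D: mode=SIZE_CR remaining=0 emitted=0 chunks_done=0
Byte 2 = 0x0A: mode=DATA remaining=1 emitted=0 chunks_done=0
Byte 3 = '8': mode=DATA_DONE remaining=0 emitted=1 chunks_done=0
Byte 4 = 0x0D: mode=DATA_CR remaining=0 emitted=1 chunks_done=0
Byte 5 = 0x0A: mode=SIZE remaining=0 emitted=1 chunks_done=1
Byte 6 = '8': mode=SIZE remaining=0 emitted=1 chunks_done=1
Byte 7 = 0x0D: mode=SIZE_CR remaining=0 emitted=1 chunks_done=1
Byte 8 = 0x0A: mode=DATA remaining=8 emitted=1 chunks_done=1
Byte 9 = '5': mode=DATA remaining=7 emitted=2 chunks_done=1
Byte 10 = '2': mode=DATA remaining=6 emitted=3 chunks_done=1
Byte 11 = '3': mode=DATA remaining=5 emitted=4 chunks_done=1
Byte 12 = '4': mode=DATA remaining=4 emitted=5 chunks_done=1
Byte 13 = 'z': mode=DATA remaining=3 emitted=6 chunks_done=1
Byte 14 = 'l': mode=DATA remaining=2 emitted=7 chunks_done=1
Byte 15 = 'd': mode=DATA remaining=1 emitted=8 chunks_done=1
Byte 16 = 'y': mode=DATA_DONE remaining=0 emitted=9 chunks_done=1
Byte 17 = 0x0D: mode=DATA_CR remaining=0 emitted=9 chunks_done=1
Byte 18 = 0x0A: mode=SIZE remaining=0 emitted=9 chunks_done=2
Byte 19 = '5': mode=SIZE remaining=0 emitted=9 chunks_done=2
Byte 20 = 0x0D: mode=SIZE_CR remaining=0 emitted=9 chunks_done=2
Byte 21 = 0x0A: mode=DATA remaining=5 emitted=9 chunks_done=2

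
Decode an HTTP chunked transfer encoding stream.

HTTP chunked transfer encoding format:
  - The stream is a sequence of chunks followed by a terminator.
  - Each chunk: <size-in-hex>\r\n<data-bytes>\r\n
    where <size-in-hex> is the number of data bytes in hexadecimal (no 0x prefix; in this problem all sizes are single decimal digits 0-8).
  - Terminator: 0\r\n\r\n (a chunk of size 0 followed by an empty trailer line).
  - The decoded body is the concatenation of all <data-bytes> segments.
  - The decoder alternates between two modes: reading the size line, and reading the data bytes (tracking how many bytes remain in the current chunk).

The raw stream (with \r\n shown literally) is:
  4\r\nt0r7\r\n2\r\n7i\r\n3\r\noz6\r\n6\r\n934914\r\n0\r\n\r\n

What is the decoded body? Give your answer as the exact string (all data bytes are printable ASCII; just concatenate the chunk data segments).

Chunk 1: stream[0..1]='4' size=0x4=4, data at stream[3..7]='t0r7' -> body[0..4], body so far='t0r7'
Chunk 2: stream[9..10]='2' size=0x2=2, data at stream[12..14]='7i' -> body[4..6], body so far='t0r77i'
Chunk 3: stream[16..17]='3' size=0x3=3, data at stream[19..22]='oz6' -> body[6..9], body so far='t0r77ioz6'
Chunk 4: stream[24..25]='6' size=0x6=6, data at stream[27..33]='934914' -> body[9..15], body so far='t0r77ioz6934914'
Chunk 5: stream[35..36]='0' size=0 (terminator). Final body='t0r77ioz6934914' (15 bytes)

Answer: t0r77ioz6934914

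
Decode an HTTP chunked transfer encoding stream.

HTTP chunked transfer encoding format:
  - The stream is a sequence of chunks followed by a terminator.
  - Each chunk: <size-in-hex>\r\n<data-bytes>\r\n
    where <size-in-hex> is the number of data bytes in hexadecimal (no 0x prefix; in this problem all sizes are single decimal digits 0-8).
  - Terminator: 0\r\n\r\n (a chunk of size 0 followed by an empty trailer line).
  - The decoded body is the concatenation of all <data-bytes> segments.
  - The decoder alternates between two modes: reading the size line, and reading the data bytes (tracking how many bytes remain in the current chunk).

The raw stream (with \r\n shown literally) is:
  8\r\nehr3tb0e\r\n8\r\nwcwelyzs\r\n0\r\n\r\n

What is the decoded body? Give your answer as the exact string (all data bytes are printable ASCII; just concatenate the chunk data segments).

Answer: ehr3tb0ewcwelyzs

Derivation:
Chunk 1: stream[0..1]='8' size=0x8=8, data at stream[3..11]='ehr3tb0e' -> body[0..8], body so far='ehr3tb0e'
Chunk 2: stream[13..14]='8' size=0x8=8, data at stream[16..24]='wcwelyzs' -> body[8..16], body so far='ehr3tb0ewcwelyzs'
Chunk 3: stream[26..27]='0' size=0 (terminator). Final body='ehr3tb0ewcwelyzs' (16 bytes)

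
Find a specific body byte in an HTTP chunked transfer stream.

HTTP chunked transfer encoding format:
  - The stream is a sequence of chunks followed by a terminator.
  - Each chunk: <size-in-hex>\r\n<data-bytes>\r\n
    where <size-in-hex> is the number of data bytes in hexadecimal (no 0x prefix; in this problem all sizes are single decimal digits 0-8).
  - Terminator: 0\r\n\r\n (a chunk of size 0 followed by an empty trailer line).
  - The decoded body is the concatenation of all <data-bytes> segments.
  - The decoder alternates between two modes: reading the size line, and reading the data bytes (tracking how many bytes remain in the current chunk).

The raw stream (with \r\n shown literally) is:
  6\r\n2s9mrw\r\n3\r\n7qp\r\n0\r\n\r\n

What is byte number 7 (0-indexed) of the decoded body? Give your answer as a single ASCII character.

Chunk 1: stream[0..1]='6' size=0x6=6, data at stream[3..9]='2s9mrw' -> body[0..6], body so far='2s9mrw'
Chunk 2: stream[11..12]='3' size=0x3=3, data at stream[14..17]='7qp' -> body[6..9], body so far='2s9mrw7qp'
Chunk 3: stream[19..20]='0' size=0 (terminator). Final body='2s9mrw7qp' (9 bytes)
Body byte 7 = 'q'

Answer: q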